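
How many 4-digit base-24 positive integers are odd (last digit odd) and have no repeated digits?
Last∈{1,3,5,7,9,11,13,15,17,19,21,23}. Last=0: 0. Last nonzero: 12×22×P(22,2) = 121968. Total = 121968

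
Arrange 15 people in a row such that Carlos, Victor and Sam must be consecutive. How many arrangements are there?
Treat the 3 as one block: (15-3+1)! × 3! = 6227020800 × 6 = 37362124800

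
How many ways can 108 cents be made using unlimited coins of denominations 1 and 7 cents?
Coefficient of x^108 in 1/(1-x^1) · 1/(1-x^7). Use j coins of 7 for j = 0..⌊108/7⌋ = 15, the rest in 1s: 15 + 1 = 16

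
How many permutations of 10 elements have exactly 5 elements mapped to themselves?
Choose the 5 fixed points C(10,5) = 252, derange the rest: !5 = Σ_{j=0}^{5} (-1)^j·5!/j! = 120 - 120 + 60 - 20 + 5 - 1 = 44. Product = 252 × 44 = 11088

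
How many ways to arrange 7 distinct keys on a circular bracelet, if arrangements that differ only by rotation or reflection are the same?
(7-1)!/2 = 720/2 = 360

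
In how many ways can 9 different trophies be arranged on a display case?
9! = 362880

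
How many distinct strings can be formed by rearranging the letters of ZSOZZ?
5! / (1! × 1! × 3!) = 20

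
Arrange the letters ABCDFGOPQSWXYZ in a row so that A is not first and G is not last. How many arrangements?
By inclusion-exclusion: 14! - 2×(14-1)! + (14-2)! = 87178291200 - 12454041600 + 479001600 = 75203251200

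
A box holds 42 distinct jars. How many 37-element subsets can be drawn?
C(42,37) = 42!/(37!×5!) = 850668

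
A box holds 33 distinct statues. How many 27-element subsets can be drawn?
C(33,27) = 33!/(27!×6!) = 1107568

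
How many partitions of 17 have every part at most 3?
Let r_j(i) = number of partitions of i into parts ≤ j, for i = 0..17. r_1(i) = 1 for all i; r_j(i) = r_{j-1}(i) + r_j(i-j). Rows j = 2..3: ≤2: 1 1 2 2 3 3 4 4 5 5 6 6 7 7 8 8 9 9; ≤3: 1 1 2 3 4 5 7 8 10 12 14 16 19 21 24 27 30 33. r_3(17) = 33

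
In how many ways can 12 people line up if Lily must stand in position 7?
Fix one position: (12-1)! = 39916800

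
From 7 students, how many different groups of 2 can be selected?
C(7,2) = 7!/(2!×5!) = 21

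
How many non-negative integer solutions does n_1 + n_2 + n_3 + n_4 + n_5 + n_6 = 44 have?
C(44+6-1, 6-1) = C(49, 5) = 1906884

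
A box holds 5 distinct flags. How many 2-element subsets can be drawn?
C(5,2) = 5!/(2!×3!) = 10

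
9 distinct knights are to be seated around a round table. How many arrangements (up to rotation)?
Circular: fix one position, arrange the rest. (9-1)! = 40320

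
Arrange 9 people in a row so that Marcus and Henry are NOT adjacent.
Total - adjacent = 9! - (9-1)!×2 = 362880 - 80640 = 282240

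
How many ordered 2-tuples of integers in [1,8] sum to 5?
Coefficient of x^5 in (x + x² + ... + x^8)^2. By inclusion-exclusion on dice exceeding 8: Σ_j (-1)^j C(2,j)·C(5-1-8j, 1) = C(2,0)·C(4,1) = 1·4 = 4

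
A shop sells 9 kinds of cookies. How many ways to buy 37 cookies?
C(37+9-1, 9-1) = C(45, 8) = 215553195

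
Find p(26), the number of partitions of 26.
Pentagonal recurrence p(n) = p(n-1) + p(n-2) - p(n-5) - p(n-7) + p(n-12) + p(n-15) - ... gives p(0..25) = 1, 1, 2, 3, 5, 7, 11, 15, 22, 30, 42, 56, 77, 101, 135, 176, 231, 297, 385, 490, 627, 792, 1002, 1255, 1575, 1958. p(26) = p(25) + p(24) - p(21) - p(19) + p(14) + p(11) - p(4) - p(0) = 1958 + 1575 - 792 - 490 + 135 + 56 - 5 - 1 = 2436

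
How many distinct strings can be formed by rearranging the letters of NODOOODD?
8! / (3! × 1! × 4!) = 280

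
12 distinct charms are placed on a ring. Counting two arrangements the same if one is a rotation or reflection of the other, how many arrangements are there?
(12-1)!/2 = 39916800/2 = 19958400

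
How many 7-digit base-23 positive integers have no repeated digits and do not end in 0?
Last digit: 22 nonzero choices. First digit: 21 (nonzero, ≠last). Middle 5: P(21,5) = 2441880. Total = 1128148560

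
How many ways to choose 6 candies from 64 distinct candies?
C(64,6) = 64!/(6!×58!) = 74974368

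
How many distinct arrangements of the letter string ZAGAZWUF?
8! / (1! × 1! × 2! × 2! × 1! × 1!) = 10080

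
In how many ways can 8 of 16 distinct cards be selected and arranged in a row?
P(16,8) = 16!/(16-8)! = 518918400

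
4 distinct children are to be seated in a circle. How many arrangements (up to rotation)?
Circular: fix one position, arrange the rest. (4-1)! = 6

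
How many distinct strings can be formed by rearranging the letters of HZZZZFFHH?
9! / (3! × 4! × 2!) = 1260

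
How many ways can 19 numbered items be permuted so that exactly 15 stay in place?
Choose the 15 fixed points C(19,15) = 3876, derange the rest: !4 = Σ_{j=0}^{4} (-1)^j·4!/j! = 24 - 24 + 12 - 4 + 1 = 9. Product = 3876 × 9 = 34884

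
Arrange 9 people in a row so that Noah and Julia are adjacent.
Treat as block: (9-1)! × 2! = 40320 × 2 = 80640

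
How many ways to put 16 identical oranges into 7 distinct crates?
C(16+7-1, 7-1) = C(22, 6) = 74613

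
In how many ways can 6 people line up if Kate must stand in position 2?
Fix one position: (6-1)! = 120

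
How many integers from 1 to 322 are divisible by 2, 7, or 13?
⌊322/2⌋+⌊322/7⌋+⌊322/13⌋ - ⌊322/14⌋-⌊322/26⌋-⌊322/91⌋ + ⌊322/182⌋ = 161+46+24 - 23-12-3 + 1 = 194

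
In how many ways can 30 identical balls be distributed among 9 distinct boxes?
C(30+9-1, 9-1) = C(38, 8) = 48903492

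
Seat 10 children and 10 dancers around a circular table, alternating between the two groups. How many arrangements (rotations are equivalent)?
Fix one of the children: (10-1)! ways for the remaining children, × 10! ways for the dancers = 362880 × 3628800 = 1316818944000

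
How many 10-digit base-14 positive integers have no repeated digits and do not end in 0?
Last digit: 13 nonzero choices. First digit: 12 (nonzero, ≠last). Middle 8: P(12,8) = 19958400. Total = 3113510400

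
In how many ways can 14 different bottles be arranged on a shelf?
14! = 87178291200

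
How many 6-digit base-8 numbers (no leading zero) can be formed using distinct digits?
First digit: 7 choices (nonzero). Then descending: 7 × 7 × 6 × 5 × 4 × 3 = 17640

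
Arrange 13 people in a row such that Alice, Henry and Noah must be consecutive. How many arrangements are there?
Treat the 3 as one block: (13-3+1)! × 3! = 39916800 × 6 = 239500800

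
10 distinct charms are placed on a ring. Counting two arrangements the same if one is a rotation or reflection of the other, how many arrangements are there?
(10-1)!/2 = 362880/2 = 181440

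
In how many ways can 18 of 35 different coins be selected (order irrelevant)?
C(35,18) = 35!/(18!×17!) = 4537567650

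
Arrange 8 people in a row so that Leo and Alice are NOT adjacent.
Total - adjacent = 8! - (8-1)!×2 = 40320 - 10080 = 30240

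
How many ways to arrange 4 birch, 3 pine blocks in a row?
7! / (4! × 3!) = 35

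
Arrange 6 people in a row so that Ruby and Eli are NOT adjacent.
Total - adjacent = 6! - (6-1)!×2 = 720 - 240 = 480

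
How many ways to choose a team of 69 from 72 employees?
C(72,69) = 72!/(69!×3!) = 59640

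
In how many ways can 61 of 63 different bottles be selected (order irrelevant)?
C(63,61) = 63!/(61!×2!) = 1953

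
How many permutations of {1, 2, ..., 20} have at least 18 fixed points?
Exactly j fixed points: C(20,j)·!(20-j); sum over j ≥ 18 (derangement numbers via !m = (m-1)·(!(m-1) + !(m-2)): !0..!2 = 1, 0, 1). Σ_{j=18}^{20} C(20,j)·!(20-j) = C(20,18)·!2 + C(20,19)·!1 + C(20,20)·!0 = 190·1 + 20·0 + 1·1 = 191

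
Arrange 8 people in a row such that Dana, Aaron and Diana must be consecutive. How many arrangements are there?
Treat the 3 as one block: (8-3+1)! × 3! = 720 × 6 = 4320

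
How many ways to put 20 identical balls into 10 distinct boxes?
C(20+10-1, 10-1) = C(29, 9) = 10015005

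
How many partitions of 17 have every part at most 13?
Let r_j(i) = number of partitions of i into parts ≤ j, for i = 0..17. r_1(i) = 1 for all i; r_j(i) = r_{j-1}(i) + r_j(i-j). Rows j = 2..13: ≤2: 1 1 2 2 3 3 4 4 5 5 6 6 7 7 8 8 9 9; ≤3: 1 1 2 3 4 5 7 8 10 12 14 16 19 21 24 27 30 33; ≤4: 1 1 2 3 5 6 9 11 15 18 23 27 34 39 47 54 64 72; ≤5: 1 1 2 3 5 7 10 13 18 23 30 37 47 57 70 84 101 119; ≤6: 1 1 2 3 5 7 11 14 20 26 35 44 58 71 90 110 136 163; ≤7: 1 1 2 3 5 7 11 15 21 28 38 49 65 82 105 131 164 201; ≤8: 1 1 2 3 5 7 11 15 22 29 40 52 70 89 116 146 186 230; ≤9: 1 1 2 3 5 7 11 15 22 30 41 54 73 94 123 157 201 252; ≤10: 1 1 2 3 5 7 11 15 22 30 42 55 75 97 128 164 212 267; ≤11: 1 1 2 3 5 7 11 15 22 30 42 56 76 99 131 169 219 278; ≤12: 1 1 2 3 5 7 11 15 22 30 42 56 77 100 133 172 224 285; ≤13: 1 1 2 3 5 7 11 15 22 30 42 56 77 101 134 174 227 290. r_13(17) = 290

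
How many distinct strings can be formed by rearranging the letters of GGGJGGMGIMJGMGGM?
16! / (4! × 1! × 2! × 9!) = 1201200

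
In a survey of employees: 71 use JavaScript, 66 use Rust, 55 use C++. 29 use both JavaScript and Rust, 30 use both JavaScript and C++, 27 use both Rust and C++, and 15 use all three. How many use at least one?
|A∪B∪C| = 71+66+55-29-30-27+15 = 121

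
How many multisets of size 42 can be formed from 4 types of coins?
C(42+4-1, 4-1) = C(45, 3) = 14190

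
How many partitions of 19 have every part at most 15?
Let r_j(i) = number of partitions of i into parts ≤ j, for i = 0..19. r_1(i) = 1 for all i; r_j(i) = r_{j-1}(i) + r_j(i-j). Rows j = 2..15: ≤2: 1 1 2 2 3 3 4 4 5 5 6 6 7 7 8 8 9 9 10 10; ≤3: 1 1 2 3 4 5 7 8 10 12 14 16 19 21 24 27 30 33 37 40; ≤4: 1 1 2 3 5 6 9 11 15 18 23 27 34 39 47 54 64 72 84 94; ≤5: 1 1 2 3 5 7 10 13 18 23 30 37 47 57 70 84 101 119 141 164; ≤6: 1 1 2 3 5 7 11 14 20 26 35 44 58 71 90 110 136 163 199 235; ≤7: 1 1 2 3 5 7 11 15 21 28 38 49 65 82 105 131 164 201 248 300; ≤8: 1 1 2 3 5 7 11 15 22 29 40 52 70 89 116 146 186 230 288 352; ≤9: 1 1 2 3 5 7 11 15 22 30 41 54 73 94 123 157 201 252 318 393; ≤10: 1 1 2 3 5 7 11 15 22 30 42 55 75 97 128 164 212 267 340 423; ≤11: 1 1 2 3 5 7 11 15 22 30 42 56 76 99 131 169 219 278 355 445; ≤12: 1 1 2 3 5 7 11 15 22 30 42 56 77 100 133 172 224 285 366 460; ≤13: 1 1 2 3 5 7 11 15 22 30 42 56 77 101 134 174 227 290 373 471; ≤14: 1 1 2 3 5 7 11 15 22 30 42 56 77 101 135 175 229 293 378 478; ≤15: 1 1 2 3 5 7 11 15 22 30 42 56 77 101 135 176 230 295 381 483. r_15(19) = 483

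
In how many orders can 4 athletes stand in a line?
4! = 24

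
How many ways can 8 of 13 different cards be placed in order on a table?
P(13,8) = 13!/(13-8)! = 51891840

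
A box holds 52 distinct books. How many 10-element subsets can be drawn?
C(52,10) = 52!/(10!×42!) = 15820024220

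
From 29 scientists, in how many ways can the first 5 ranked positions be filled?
P(29,5) = 29!/(29-5)! = 14250600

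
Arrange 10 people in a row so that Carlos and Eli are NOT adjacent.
Total - adjacent = 10! - (10-1)!×2 = 3628800 - 725760 = 2903040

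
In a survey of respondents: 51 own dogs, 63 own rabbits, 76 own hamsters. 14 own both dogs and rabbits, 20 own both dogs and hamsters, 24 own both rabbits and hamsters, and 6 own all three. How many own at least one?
|A∪B∪C| = 51+63+76-14-20-24+6 = 138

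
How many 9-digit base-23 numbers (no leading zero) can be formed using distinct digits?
First digit: 22 choices (nonzero). Then descending: 22 × 22 × 21 × 20 × 19 × 18 × 17 × 16 × 15 = 283648780800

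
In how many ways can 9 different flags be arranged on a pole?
9! = 362880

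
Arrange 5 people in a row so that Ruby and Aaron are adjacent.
Treat as block: (5-1)! × 2! = 24 × 2 = 48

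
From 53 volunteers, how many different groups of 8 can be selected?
C(53,8) = 53!/(8!×45!) = 886322710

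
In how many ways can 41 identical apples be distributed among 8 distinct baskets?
C(41+8-1, 8-1) = C(48, 7) = 73629072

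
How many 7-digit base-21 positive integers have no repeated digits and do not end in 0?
Last digit: 20 nonzero choices. First digit: 19 (nonzero, ≠last). Middle 5: P(19,5) = 1395360. Total = 530236800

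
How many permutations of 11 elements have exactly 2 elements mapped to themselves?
Choose the 2 fixed points C(11,2) = 55, derange the rest: !9 = Σ_{j=0}^{9} (-1)^j·9!/j! = 362880 - 362880 + 181440 - 60480 + 15120 - 3024 + 504 - 72 + 9 - 1 = 133496. Product = 55 × 133496 = 7342280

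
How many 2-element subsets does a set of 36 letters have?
C(36,2) = 36!/(2!×34!) = 630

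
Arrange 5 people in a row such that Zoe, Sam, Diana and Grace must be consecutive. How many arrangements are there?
Treat the 4 as one block: (5-4+1)! × 4! = 2 × 24 = 48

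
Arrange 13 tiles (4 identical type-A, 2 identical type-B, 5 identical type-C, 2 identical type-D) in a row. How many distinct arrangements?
13! / (4! × 2! × 5! × 2!) = 540540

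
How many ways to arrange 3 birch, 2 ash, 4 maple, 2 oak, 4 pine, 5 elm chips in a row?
20! / (3! × 2! × 4! × 2! × 4! × 5!) = 1466593128000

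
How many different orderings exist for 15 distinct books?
15! = 1307674368000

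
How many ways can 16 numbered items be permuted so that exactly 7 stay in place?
Choose the 7 fixed points C(16,7) = 11440, derange the rest: !9 = Σ_{j=0}^{9} (-1)^j·9!/j! = 362880 - 362880 + 181440 - 60480 + 15120 - 3024 + 504 - 72 + 9 - 1 = 133496. Product = 11440 × 133496 = 1527194240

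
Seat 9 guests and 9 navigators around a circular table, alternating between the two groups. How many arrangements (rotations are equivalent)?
Fix one of the guests: (9-1)! ways for the remaining guests, × 9! ways for the navigators = 40320 × 362880 = 14631321600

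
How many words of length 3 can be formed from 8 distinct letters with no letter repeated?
P(8,3) = 8!/(8-3)! = 336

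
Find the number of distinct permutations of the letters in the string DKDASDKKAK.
10! / (2! × 3! × 1! × 4!) = 12600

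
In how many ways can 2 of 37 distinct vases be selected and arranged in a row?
P(37,2) = 37!/(37-2)! = 1332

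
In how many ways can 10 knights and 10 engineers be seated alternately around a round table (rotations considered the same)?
Fix one of the knights: (10-1)! ways for the remaining knights, × 10! ways for the engineers = 362880 × 3628800 = 1316818944000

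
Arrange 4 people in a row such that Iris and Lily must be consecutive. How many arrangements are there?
Treat the 2 as one block: (4-2+1)! × 2! = 6 × 2 = 12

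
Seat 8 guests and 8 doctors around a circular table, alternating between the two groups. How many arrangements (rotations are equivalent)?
Fix one of the guests: (8-1)! ways for the remaining guests, × 8! ways for the doctors = 5040 × 40320 = 203212800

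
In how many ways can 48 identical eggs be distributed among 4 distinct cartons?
C(48+4-1, 4-1) = C(51, 3) = 20825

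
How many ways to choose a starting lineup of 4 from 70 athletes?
C(70,4) = 70!/(4!×66!) = 916895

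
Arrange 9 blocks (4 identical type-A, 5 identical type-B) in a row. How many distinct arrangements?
9! / (4! × 5!) = 126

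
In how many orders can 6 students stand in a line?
6! = 720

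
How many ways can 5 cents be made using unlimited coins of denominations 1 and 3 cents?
Coefficient of x^5 in 1/(1-x^1) · 1/(1-x^3). Use j coins of 3 for j = 0..⌊5/3⌋ = 1, the rest in 1s: 1 + 1 = 2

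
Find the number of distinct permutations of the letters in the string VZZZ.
4! / (3! × 1!) = 4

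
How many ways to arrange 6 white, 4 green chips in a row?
10! / (6! × 4!) = 210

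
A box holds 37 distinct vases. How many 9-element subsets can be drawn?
C(37,9) = 37!/(9!×28!) = 124403620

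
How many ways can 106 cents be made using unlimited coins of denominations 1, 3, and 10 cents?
Coefficient of x^106 in 1/(1-x^1) · 1/(1-x^3) · 1/(1-x^10). Case on j = number of 10-cent coins (j = 0..10); remainder r = 106 - 10j is made from {1,3} in ⌊r/3⌋+1 ways. r = 106, 96, 86, 76, 66, 56, 46, 36, 26, 16, 6 → 36 + 33 + 29 + 26 + 23 + 19 + 16 + 13 + 9 + 6 + 3 = 213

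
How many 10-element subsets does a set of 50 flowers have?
C(50,10) = 50!/(10!×40!) = 10272278170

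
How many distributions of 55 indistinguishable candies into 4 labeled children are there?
C(55+4-1, 4-1) = C(58, 3) = 30856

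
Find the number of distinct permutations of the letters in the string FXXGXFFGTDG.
11! / (3! × 3! × 1! × 1! × 3!) = 184800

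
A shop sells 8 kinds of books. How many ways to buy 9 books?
C(9+8-1, 8-1) = C(16, 7) = 11440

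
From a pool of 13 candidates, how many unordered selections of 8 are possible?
C(13,8) = 13!/(8!×5!) = 1287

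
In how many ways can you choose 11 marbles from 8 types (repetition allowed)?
C(11+8-1, 8-1) = C(18, 7) = 31824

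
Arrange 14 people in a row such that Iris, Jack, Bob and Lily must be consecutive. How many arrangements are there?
Treat the 4 as one block: (14-4+1)! × 4! = 39916800 × 24 = 958003200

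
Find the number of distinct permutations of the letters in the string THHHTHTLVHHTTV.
14! / (6! × 2! × 5! × 1!) = 504504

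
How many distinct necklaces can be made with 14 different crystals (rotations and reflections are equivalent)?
(14-1)!/2 = 6227020800/2 = 3113510400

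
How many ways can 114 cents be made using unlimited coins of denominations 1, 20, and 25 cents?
Coefficient of x^114 in 1/(1-x^1) · 1/(1-x^20) · 1/(1-x^25). Case on j = number of 25-cent coins (j = 0..4); remainder r = 114 - 25j is made from {1,20} in ⌊r/20⌋+1 ways. r = 114, 89, 64, 39, 14 → 6 + 5 + 4 + 2 + 1 = 18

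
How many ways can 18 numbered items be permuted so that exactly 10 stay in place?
Choose the 10 fixed points C(18,10) = 43758, derange the rest: !8 = Σ_{j=0}^{8} (-1)^j·8!/j! = 40320 - 40320 + 20160 - 6720 + 1680 - 336 + 56 - 8 + 1 = 14833. Product = 43758 × 14833 = 649062414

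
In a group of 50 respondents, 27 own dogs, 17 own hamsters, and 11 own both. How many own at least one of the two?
|A∪B| = |A| + |B| - |A∩B| = 27 + 17 - 11 = 33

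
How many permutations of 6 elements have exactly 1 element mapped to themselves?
Choose the 1 fixed point C(6,1) = 6, derange the rest: !5 = Σ_{j=0}^{5} (-1)^j·5!/j! = 120 - 120 + 60 - 20 + 5 - 1 = 44. Product = 6 × 44 = 264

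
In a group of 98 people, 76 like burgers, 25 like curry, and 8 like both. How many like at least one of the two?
|A∪B| = |A| + |B| - |A∩B| = 76 + 25 - 8 = 93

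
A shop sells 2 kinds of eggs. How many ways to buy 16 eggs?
C(16+2-1, 2-1) = C(17, 1) = 17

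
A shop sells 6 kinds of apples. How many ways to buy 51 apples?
C(51+6-1, 6-1) = C(56, 5) = 3819816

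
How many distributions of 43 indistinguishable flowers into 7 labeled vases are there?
C(43+7-1, 7-1) = C(49, 6) = 13983816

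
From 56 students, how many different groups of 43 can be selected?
C(56,43) = 56!/(43!×13!) = 1889912732400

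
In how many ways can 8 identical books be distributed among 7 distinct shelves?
C(8+7-1, 7-1) = C(14, 6) = 3003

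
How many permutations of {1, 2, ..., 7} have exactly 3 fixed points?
Choose the 3 fixed points C(7,3) = 35, derange the rest: !4 = Σ_{j=0}^{4} (-1)^j·4!/j! = 24 - 24 + 12 - 4 + 1 = 9. Product = 35 × 9 = 315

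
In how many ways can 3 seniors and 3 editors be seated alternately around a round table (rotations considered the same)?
Fix one of the seniors: (3-1)! ways for the remaining seniors, × 3! ways for the editors = 2 × 6 = 12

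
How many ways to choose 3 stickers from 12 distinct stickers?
C(12,3) = 12!/(3!×9!) = 220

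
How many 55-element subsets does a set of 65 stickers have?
C(65,55) = 65!/(55!×10!) = 179013799328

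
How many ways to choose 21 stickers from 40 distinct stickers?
C(40,21) = 40!/(21!×19!) = 131282408400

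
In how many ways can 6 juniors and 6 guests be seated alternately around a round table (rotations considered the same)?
Fix one of the juniors: (6-1)! ways for the remaining juniors, × 6! ways for the guests = 120 × 720 = 86400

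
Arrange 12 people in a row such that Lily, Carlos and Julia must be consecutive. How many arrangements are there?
Treat the 3 as one block: (12-3+1)! × 3! = 3628800 × 6 = 21772800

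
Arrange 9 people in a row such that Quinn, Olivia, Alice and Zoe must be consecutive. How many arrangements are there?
Treat the 4 as one block: (9-4+1)! × 4! = 720 × 24 = 17280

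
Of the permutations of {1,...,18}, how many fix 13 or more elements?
Exactly j fixed points: C(18,j)·!(18-j); sum over j ≥ 13 (derangement numbers via !m = (m-1)·(!(m-1) + !(m-2)): !0..!5 = 1, 0, 1, 2, 9, 44). Σ_{j=13}^{18} C(18,j)·!(18-j) = C(18,13)·!5 + C(18,14)·!4 + C(18,15)·!3 + C(18,16)·!2 + C(18,17)·!1 + C(18,18)·!0 = 8568·44 + 3060·9 + 816·2 + 153·1 + 18·0 + 1·1 = 406318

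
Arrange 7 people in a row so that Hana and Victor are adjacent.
Treat as block: (7-1)! × 2! = 720 × 2 = 1440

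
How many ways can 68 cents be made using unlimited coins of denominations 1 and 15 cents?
Coefficient of x^68 in 1/(1-x^1) · 1/(1-x^15). Use j coins of 15 for j = 0..⌊68/15⌋ = 4, the rest in 1s: 4 + 1 = 5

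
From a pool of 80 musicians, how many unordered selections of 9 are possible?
C(80,9) = 80!/(9!×71!) = 231900297200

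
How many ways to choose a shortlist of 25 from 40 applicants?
C(40,25) = 40!/(25!×15!) = 40225345056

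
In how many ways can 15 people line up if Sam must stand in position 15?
Fix one position: (15-1)! = 87178291200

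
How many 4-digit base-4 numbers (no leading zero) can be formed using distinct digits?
First digit: 3 choices (nonzero). Then descending: 3 × 3 × 2 × 1 = 18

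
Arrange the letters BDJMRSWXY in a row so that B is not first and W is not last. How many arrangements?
By inclusion-exclusion: 9! - 2×(9-1)! + (9-2)! = 362880 - 80640 + 5040 = 287280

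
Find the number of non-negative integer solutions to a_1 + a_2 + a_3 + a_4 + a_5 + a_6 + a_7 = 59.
C(59+7-1, 7-1) = C(65, 6) = 82598880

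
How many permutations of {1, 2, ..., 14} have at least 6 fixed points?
Exactly j fixed points: C(14,j)·!(14-j); sum over j ≥ 6 (derangement numbers via !m = (m-1)·(!(m-1) + !(m-2)): !0..!8 = 1, 0, 1, 2, 9, 44, 265, 1854, 14833). Σ_{j=6}^{14} C(14,j)·!(14-j) = C(14,6)·!8 + C(14,7)·!7 + C(14,8)·!6 + C(14,9)·!5 + C(14,10)·!4 + C(14,11)·!3 + C(14,12)·!2 + C(14,13)·!1 + C(14,14)·!0 = 3003·14833 + 3432·1854 + 3003·265 + 2002·44 + 1001·9 + 364·2 + 91·1 + 14·0 + 1·1 = 51800139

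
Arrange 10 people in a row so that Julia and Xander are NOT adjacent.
Total - adjacent = 10! - (10-1)!×2 = 3628800 - 725760 = 2903040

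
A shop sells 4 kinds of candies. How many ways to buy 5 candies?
C(5+4-1, 4-1) = C(8, 3) = 56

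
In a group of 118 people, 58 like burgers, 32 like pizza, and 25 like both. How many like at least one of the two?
|A∪B| = |A| + |B| - |A∩B| = 58 + 32 - 25 = 65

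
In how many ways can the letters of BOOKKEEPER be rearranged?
10! / (1! × 2! × 2! × 3! × 1! × 1!) = 151200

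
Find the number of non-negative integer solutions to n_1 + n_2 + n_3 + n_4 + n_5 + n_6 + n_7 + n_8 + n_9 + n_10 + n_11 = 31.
C(31+11-1, 11-1) = C(41, 10) = 1121099408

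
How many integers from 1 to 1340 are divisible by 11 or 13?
⌊1340/11⌋ + ⌊1340/13⌋ - ⌊1340/143⌋ = 121 + 103 - 9 = 215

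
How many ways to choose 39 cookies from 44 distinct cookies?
C(44,39) = 44!/(39!×5!) = 1086008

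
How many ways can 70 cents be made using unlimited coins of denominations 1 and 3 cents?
Coefficient of x^70 in 1/(1-x^1) · 1/(1-x^3). Use j coins of 3 for j = 0..⌊70/3⌋ = 23, the rest in 1s: 23 + 1 = 24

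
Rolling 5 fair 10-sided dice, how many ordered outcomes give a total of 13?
Coefficient of x^13 in (x + x² + ... + x^10)^5. By inclusion-exclusion on dice exceeding 10: Σ_j (-1)^j C(5,j)·C(13-1-10j, 4) = C(5,0)·C(12,4) = 1·495 = 495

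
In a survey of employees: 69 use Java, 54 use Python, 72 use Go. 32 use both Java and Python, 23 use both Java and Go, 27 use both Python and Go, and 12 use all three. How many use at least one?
|A∪B∪C| = 69+54+72-32-23-27+12 = 125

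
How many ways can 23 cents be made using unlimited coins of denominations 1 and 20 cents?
Coefficient of x^23 in 1/(1-x^1) · 1/(1-x^20). Use j coins of 20 for j = 0..⌊23/20⌋ = 1, the rest in 1s: 1 + 1 = 2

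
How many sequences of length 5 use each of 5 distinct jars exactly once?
5! = 120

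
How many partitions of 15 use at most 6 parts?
By conjugation, equals partitions of 15 into parts ≤ 6. Let r_j(i) = number of partitions of i into parts ≤ j, for i = 0..15. r_1(i) = 1 for all i; r_j(i) = r_{j-1}(i) + r_j(i-j). Rows j = 2..6: ≤2: 1 1 2 2 3 3 4 4 5 5 6 6 7 7 8 8; ≤3: 1 1 2 3 4 5 7 8 10 12 14 16 19 21 24 27; ≤4: 1 1 2 3 5 6 9 11 15 18 23 27 34 39 47 54; ≤5: 1 1 2 3 5 7 10 13 18 23 30 37 47 57 70 84; ≤6: 1 1 2 3 5 7 11 14 20 26 35 44 58 71 90 110. r_6(15) = 110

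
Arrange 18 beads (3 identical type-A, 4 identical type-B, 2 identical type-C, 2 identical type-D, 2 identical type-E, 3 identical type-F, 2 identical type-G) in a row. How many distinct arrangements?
18! / (3! × 4! × 2! × 2! × 2! × 3! × 2!) = 463134672000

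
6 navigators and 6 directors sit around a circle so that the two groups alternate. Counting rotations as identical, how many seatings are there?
Fix one of the navigators: (6-1)! ways for the remaining navigators, × 6! ways for the directors = 120 × 720 = 86400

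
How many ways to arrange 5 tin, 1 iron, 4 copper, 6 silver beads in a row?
16! / (5! × 1! × 4! × 6!) = 10090080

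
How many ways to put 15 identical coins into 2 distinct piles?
C(15+2-1, 2-1) = C(16, 1) = 16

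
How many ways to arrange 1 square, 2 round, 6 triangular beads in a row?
9! / (1! × 2! × 6!) = 252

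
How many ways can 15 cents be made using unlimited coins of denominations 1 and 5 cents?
Coefficient of x^15 in 1/(1-x^1) · 1/(1-x^5). Use j coins of 5 for j = 0..⌊15/5⌋ = 3, the rest in 1s: 3 + 1 = 4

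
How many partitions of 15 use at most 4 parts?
By conjugation, equals partitions of 15 into parts ≤ 4. Let r_j(i) = number of partitions of i into parts ≤ j, for i = 0..15. r_1(i) = 1 for all i; r_j(i) = r_{j-1}(i) + r_j(i-j). Rows j = 2..4: ≤2: 1 1 2 2 3 3 4 4 5 5 6 6 7 7 8 8; ≤3: 1 1 2 3 4 5 7 8 10 12 14 16 19 21 24 27; ≤4: 1 1 2 3 5 6 9 11 15 18 23 27 34 39 47 54. r_4(15) = 54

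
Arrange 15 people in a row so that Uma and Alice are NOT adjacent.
Total - adjacent = 15! - (15-1)!×2 = 1307674368000 - 174356582400 = 1133317785600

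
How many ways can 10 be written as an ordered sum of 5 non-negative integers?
C(10+5-1, 5-1) = C(14, 4) = 1001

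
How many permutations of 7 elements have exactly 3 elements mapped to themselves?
Choose the 3 fixed points C(7,3) = 35, derange the rest: !4 = Σ_{j=0}^{4} (-1)^j·4!/j! = 24 - 24 + 12 - 4 + 1 = 9. Product = 35 × 9 = 315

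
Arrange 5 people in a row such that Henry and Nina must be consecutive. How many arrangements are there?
Treat the 2 as one block: (5-2+1)! × 2! = 24 × 2 = 48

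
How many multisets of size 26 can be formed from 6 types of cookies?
C(26+6-1, 6-1) = C(31, 5) = 169911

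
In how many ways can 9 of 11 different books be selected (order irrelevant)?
C(11,9) = 11!/(9!×2!) = 55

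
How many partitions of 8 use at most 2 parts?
By conjugation, equals partitions of 8 into parts ≤ 2. Let r_j(i) = number of partitions of i into parts ≤ j, for i = 0..8. r_1(i) = 1 for all i; r_j(i) = r_{j-1}(i) + r_j(i-j). Rows j = 2..2: ≤2: 1 1 2 2 3 3 4 4 5. r_2(8) = 5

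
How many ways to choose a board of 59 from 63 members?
C(63,59) = 63!/(59!×4!) = 595665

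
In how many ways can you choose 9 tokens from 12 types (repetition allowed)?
C(9+12-1, 12-1) = C(20, 11) = 167960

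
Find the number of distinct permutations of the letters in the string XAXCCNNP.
8! / (2! × 2! × 1! × 1! × 2!) = 5040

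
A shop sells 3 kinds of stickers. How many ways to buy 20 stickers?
C(20+3-1, 3-1) = C(22, 2) = 231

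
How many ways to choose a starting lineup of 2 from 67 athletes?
C(67,2) = 67!/(2!×65!) = 2211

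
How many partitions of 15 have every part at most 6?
Let r_j(i) = number of partitions of i into parts ≤ j, for i = 0..15. r_1(i) = 1 for all i; r_j(i) = r_{j-1}(i) + r_j(i-j). Rows j = 2..6: ≤2: 1 1 2 2 3 3 4 4 5 5 6 6 7 7 8 8; ≤3: 1 1 2 3 4 5 7 8 10 12 14 16 19 21 24 27; ≤4: 1 1 2 3 5 6 9 11 15 18 23 27 34 39 47 54; ≤5: 1 1 2 3 5 7 10 13 18 23 30 37 47 57 70 84; ≤6: 1 1 2 3 5 7 11 14 20 26 35 44 58 71 90 110. r_6(15) = 110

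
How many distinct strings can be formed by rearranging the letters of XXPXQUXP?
8! / (2! × 1! × 1! × 4!) = 840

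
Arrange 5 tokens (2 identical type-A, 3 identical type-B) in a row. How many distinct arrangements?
5! / (2! × 3!) = 10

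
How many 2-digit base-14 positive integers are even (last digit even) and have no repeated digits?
Last∈{0,2,4,6,8,10,12}. Last=0: 13. Last nonzero: 6×12×P(12,0) = 72. Total = 85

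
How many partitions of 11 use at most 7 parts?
By conjugation, equals partitions of 11 into parts ≤ 7. Let r_j(i) = number of partitions of i into parts ≤ j, for i = 0..11. r_1(i) = 1 for all i; r_j(i) = r_{j-1}(i) + r_j(i-j). Rows j = 2..7: ≤2: 1 1 2 2 3 3 4 4 5 5 6 6; ≤3: 1 1 2 3 4 5 7 8 10 12 14 16; ≤4: 1 1 2 3 5 6 9 11 15 18 23 27; ≤5: 1 1 2 3 5 7 10 13 18 23 30 37; ≤6: 1 1 2 3 5 7 11 14 20 26 35 44; ≤7: 1 1 2 3 5 7 11 15 21 28 38 49. r_7(11) = 49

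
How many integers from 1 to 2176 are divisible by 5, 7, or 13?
⌊2176/5⌋+⌊2176/7⌋+⌊2176/13⌋ - ⌊2176/35⌋-⌊2176/65⌋-⌊2176/91⌋ + ⌊2176/455⌋ = 435+310+167 - 62-33-23 + 4 = 798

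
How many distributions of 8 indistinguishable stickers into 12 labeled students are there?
C(8+12-1, 12-1) = C(19, 11) = 75582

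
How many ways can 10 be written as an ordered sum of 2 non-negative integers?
C(10+2-1, 2-1) = C(11, 1) = 11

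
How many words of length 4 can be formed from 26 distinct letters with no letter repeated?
P(26,4) = 26!/(26-4)! = 358800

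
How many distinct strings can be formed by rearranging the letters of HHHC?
4! / (3! × 1!) = 4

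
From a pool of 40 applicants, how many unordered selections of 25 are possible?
C(40,25) = 40!/(25!×15!) = 40225345056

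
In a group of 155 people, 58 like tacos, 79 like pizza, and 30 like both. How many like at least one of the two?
|A∪B| = |A| + |B| - |A∩B| = 58 + 79 - 30 = 107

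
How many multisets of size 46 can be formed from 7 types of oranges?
C(46+7-1, 7-1) = C(52, 6) = 20358520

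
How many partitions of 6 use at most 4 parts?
By conjugation, equals partitions of 6 into parts ≤ 4. Let r_j(i) = number of partitions of i into parts ≤ j, for i = 0..6. r_1(i) = 1 for all i; r_j(i) = r_{j-1}(i) + r_j(i-j). Rows j = 2..4: ≤2: 1 1 2 2 3 3 4; ≤3: 1 1 2 3 4 5 7; ≤4: 1 1 2 3 5 6 9. r_4(6) = 9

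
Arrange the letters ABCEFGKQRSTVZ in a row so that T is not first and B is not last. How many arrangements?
By inclusion-exclusion: 13! - 2×(13-1)! + (13-2)! = 6227020800 - 958003200 + 39916800 = 5308934400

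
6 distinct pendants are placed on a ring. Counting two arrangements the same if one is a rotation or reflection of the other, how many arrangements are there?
(6-1)!/2 = 120/2 = 60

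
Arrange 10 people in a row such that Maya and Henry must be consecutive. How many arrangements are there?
Treat the 2 as one block: (10-2+1)! × 2! = 362880 × 2 = 725760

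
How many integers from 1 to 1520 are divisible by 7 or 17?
⌊1520/7⌋ + ⌊1520/17⌋ - ⌊1520/119⌋ = 217 + 89 - 12 = 294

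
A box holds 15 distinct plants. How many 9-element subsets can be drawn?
C(15,9) = 15!/(9!×6!) = 5005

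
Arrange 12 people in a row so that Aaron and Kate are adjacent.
Treat as block: (12-1)! × 2! = 39916800 × 2 = 79833600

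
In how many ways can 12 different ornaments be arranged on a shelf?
12! = 479001600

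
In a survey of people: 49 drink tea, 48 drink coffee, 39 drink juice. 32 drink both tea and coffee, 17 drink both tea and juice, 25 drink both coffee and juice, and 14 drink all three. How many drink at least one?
|A∪B∪C| = 49+48+39-32-17-25+14 = 76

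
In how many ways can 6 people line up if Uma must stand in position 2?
Fix one position: (6-1)! = 120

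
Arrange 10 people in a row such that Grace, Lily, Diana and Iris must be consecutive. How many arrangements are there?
Treat the 4 as one block: (10-4+1)! × 4! = 5040 × 24 = 120960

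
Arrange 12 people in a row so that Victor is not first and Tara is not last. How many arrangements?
By inclusion-exclusion: 12! - 2×(12-1)! + (12-2)! = 479001600 - 79833600 + 3628800 = 402796800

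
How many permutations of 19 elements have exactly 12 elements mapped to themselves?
Choose the 12 fixed points C(19,12) = 50388, derange the rest: !7 = Σ_{j=0}^{7} (-1)^j·7!/j! = 5040 - 5040 + 2520 - 840 + 210 - 42 + 7 - 1 = 1854. Product = 50388 × 1854 = 93419352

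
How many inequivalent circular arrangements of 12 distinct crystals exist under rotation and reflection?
(12-1)!/2 = 39916800/2 = 19958400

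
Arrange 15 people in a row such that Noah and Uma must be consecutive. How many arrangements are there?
Treat the 2 as one block: (15-2+1)! × 2! = 87178291200 × 2 = 174356582400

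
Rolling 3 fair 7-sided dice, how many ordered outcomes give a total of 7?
Coefficient of x^7 in (x + x² + ... + x^7)^3. By inclusion-exclusion on dice exceeding 7: Σ_j (-1)^j C(3,j)·C(7-1-7j, 2) = C(3,0)·C(6,2) = 1·15 = 15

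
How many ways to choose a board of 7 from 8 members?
C(8,7) = 8!/(7!×1!) = 8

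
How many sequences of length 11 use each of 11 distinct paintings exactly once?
11! = 39916800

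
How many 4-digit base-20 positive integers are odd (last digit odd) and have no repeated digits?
Last∈{1,3,5,7,9,11,13,15,17,19}. Last=0: 0. Last nonzero: 10×18×P(18,2) = 55080. Total = 55080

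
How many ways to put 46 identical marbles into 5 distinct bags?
C(46+5-1, 5-1) = C(50, 4) = 230300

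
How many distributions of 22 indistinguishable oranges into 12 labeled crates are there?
C(22+12-1, 12-1) = C(33, 11) = 193536720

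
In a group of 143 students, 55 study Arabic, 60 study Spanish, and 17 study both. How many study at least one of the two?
|A∪B| = |A| + |B| - |A∩B| = 55 + 60 - 17 = 98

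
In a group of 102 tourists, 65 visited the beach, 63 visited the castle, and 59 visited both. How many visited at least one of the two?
|A∪B| = |A| + |B| - |A∩B| = 65 + 63 - 59 = 69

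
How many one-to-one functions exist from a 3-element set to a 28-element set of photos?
P(28,3) = 28!/(28-3)! = 19656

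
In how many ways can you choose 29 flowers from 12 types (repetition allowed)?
C(29+12-1, 12-1) = C(40, 11) = 2311801440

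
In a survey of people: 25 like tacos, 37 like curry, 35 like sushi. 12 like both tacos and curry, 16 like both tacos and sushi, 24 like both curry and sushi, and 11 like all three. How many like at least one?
|A∪B∪C| = 25+37+35-12-16-24+11 = 56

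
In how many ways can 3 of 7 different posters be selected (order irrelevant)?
C(7,3) = 7!/(3!×4!) = 35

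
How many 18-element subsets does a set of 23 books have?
C(23,18) = 23!/(18!×5!) = 33649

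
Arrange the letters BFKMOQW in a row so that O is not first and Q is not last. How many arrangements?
By inclusion-exclusion: 7! - 2×(7-1)! + (7-2)! = 5040 - 1440 + 120 = 3720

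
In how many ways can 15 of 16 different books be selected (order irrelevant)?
C(16,15) = 16!/(15!×1!) = 16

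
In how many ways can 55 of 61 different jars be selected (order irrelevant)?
C(61,55) = 61!/(55!×6!) = 55525372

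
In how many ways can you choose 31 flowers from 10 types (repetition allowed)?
C(31+10-1, 10-1) = C(40, 9) = 273438880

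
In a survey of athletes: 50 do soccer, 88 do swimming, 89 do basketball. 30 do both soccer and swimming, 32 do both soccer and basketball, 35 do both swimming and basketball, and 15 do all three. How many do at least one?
|A∪B∪C| = 50+88+89-30-32-35+15 = 145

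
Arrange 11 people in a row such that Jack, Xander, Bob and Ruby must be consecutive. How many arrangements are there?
Treat the 4 as one block: (11-4+1)! × 4! = 40320 × 24 = 967680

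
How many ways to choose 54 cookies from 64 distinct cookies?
C(64,54) = 64!/(54!×10!) = 151473214816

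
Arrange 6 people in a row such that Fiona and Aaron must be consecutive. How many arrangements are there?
Treat the 2 as one block: (6-2+1)! × 2! = 120 × 2 = 240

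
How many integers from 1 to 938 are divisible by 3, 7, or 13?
⌊938/3⌋+⌊938/7⌋+⌊938/13⌋ - ⌊938/21⌋-⌊938/39⌋-⌊938/91⌋ + ⌊938/273⌋ = 312+134+72 - 44-24-10 + 3 = 443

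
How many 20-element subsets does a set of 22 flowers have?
C(22,20) = 22!/(20!×2!) = 231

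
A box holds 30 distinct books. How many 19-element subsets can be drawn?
C(30,19) = 30!/(19!×11!) = 54627300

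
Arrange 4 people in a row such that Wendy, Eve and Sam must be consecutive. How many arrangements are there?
Treat the 3 as one block: (4-3+1)! × 3! = 2 × 6 = 12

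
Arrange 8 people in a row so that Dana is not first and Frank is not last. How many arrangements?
By inclusion-exclusion: 8! - 2×(8-1)! + (8-2)! = 40320 - 10080 + 720 = 30960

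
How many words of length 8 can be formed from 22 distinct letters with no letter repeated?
P(22,8) = 22!/(22-8)! = 12893126400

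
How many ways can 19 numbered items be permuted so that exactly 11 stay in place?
Choose the 11 fixed points C(19,11) = 75582, derange the rest: !8 = Σ_{j=0}^{8} (-1)^j·8!/j! = 40320 - 40320 + 20160 - 6720 + 1680 - 336 + 56 - 8 + 1 = 14833. Product = 75582 × 14833 = 1121107806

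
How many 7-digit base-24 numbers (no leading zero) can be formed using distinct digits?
First digit: 23 choices (nonzero). Then descending: 23 × 23 × 22 × 21 × 20 × 19 × 18 = 1671682320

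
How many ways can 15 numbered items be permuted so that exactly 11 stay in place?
Choose the 11 fixed points C(15,11) = 1365, derange the rest: !4 = Σ_{j=0}^{4} (-1)^j·4!/j! = 24 - 24 + 12 - 4 + 1 = 9. Product = 1365 × 9 = 12285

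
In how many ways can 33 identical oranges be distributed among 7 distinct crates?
C(33+7-1, 7-1) = C(39, 6) = 3262623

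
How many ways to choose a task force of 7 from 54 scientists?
C(54,7) = 54!/(7!×47!) = 177100560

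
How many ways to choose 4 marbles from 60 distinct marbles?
C(60,4) = 60!/(4!×56!) = 487635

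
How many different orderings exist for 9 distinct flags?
9! = 362880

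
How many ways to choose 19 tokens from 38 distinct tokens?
C(38,19) = 38!/(19!×19!) = 35345263800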